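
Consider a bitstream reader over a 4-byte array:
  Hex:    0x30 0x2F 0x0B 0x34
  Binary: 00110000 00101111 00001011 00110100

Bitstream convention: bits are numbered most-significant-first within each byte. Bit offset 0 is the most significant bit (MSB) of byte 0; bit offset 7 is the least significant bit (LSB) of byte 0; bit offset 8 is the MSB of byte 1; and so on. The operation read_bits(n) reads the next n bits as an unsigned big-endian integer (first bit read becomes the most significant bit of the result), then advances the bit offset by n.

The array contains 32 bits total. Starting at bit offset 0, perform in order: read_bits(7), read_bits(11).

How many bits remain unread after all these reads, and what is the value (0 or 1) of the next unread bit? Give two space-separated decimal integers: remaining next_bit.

Read 1: bits[0:7] width=7 -> value=24 (bin 0011000); offset now 7 = byte 0 bit 7; 25 bits remain
Read 2: bits[7:18] width=11 -> value=188 (bin 00010111100); offset now 18 = byte 2 bit 2; 14 bits remain

Answer: 14 0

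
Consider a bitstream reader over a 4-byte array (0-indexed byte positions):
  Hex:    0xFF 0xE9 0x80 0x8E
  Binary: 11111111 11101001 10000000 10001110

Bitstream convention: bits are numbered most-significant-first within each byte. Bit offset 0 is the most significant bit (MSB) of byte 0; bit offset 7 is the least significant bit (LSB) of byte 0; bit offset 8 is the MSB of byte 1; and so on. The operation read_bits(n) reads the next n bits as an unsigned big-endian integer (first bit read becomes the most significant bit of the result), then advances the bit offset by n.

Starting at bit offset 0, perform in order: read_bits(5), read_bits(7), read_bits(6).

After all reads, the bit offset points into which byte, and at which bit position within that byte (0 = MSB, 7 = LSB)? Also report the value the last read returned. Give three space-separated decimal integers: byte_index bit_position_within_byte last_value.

Read 1: bits[0:5] width=5 -> value=31 (bin 11111); offset now 5 = byte 0 bit 5; 27 bits remain
Read 2: bits[5:12] width=7 -> value=126 (bin 1111110); offset now 12 = byte 1 bit 4; 20 bits remain
Read 3: bits[12:18] width=6 -> value=38 (bin 100110); offset now 18 = byte 2 bit 2; 14 bits remain

Answer: 2 2 38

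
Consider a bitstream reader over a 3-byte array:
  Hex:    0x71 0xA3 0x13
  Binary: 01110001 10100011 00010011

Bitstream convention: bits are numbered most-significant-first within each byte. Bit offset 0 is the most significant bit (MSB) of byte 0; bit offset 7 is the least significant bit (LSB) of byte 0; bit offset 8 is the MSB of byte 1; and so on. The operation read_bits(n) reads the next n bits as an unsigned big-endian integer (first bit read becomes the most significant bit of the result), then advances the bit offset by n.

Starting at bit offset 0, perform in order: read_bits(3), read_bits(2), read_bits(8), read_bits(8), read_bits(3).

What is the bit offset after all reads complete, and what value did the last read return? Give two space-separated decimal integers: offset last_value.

Read 1: bits[0:3] width=3 -> value=3 (bin 011); offset now 3 = byte 0 bit 3; 21 bits remain
Read 2: bits[3:5] width=2 -> value=2 (bin 10); offset now 5 = byte 0 bit 5; 19 bits remain
Read 3: bits[5:13] width=8 -> value=52 (bin 00110100); offset now 13 = byte 1 bit 5; 11 bits remain
Read 4: bits[13:21] width=8 -> value=98 (bin 01100010); offset now 21 = byte 2 bit 5; 3 bits remain
Read 5: bits[21:24] width=3 -> value=3 (bin 011); offset now 24 = byte 3 bit 0; 0 bits remain

Answer: 24 3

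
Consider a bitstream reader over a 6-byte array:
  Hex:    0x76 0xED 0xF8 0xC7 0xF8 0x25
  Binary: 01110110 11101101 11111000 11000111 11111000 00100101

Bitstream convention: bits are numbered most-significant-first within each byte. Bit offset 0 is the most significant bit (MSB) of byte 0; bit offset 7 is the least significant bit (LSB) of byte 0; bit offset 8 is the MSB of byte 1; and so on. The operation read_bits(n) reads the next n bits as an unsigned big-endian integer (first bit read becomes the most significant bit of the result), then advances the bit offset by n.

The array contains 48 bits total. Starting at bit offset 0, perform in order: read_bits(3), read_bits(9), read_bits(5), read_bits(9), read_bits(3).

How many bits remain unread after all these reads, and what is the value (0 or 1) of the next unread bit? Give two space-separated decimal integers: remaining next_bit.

Read 1: bits[0:3] width=3 -> value=3 (bin 011); offset now 3 = byte 0 bit 3; 45 bits remain
Read 2: bits[3:12] width=9 -> value=366 (bin 101101110); offset now 12 = byte 1 bit 4; 36 bits remain
Read 3: bits[12:17] width=5 -> value=27 (bin 11011); offset now 17 = byte 2 bit 1; 31 bits remain
Read 4: bits[17:26] width=9 -> value=483 (bin 111100011); offset now 26 = byte 3 bit 2; 22 bits remain
Read 5: bits[26:29] width=3 -> value=0 (bin 000); offset now 29 = byte 3 bit 5; 19 bits remain

Answer: 19 1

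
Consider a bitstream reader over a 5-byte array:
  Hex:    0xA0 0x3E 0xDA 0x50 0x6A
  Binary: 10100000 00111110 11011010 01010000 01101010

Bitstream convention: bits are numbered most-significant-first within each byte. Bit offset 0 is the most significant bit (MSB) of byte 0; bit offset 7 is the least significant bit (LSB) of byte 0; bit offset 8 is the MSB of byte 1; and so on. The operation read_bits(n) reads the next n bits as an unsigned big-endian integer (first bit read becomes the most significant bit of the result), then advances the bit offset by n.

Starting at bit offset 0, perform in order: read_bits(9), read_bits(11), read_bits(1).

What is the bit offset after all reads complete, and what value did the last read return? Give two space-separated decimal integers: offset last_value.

Read 1: bits[0:9] width=9 -> value=320 (bin 101000000); offset now 9 = byte 1 bit 1; 31 bits remain
Read 2: bits[9:20] width=11 -> value=1005 (bin 01111101101); offset now 20 = byte 2 bit 4; 20 bits remain
Read 3: bits[20:21] width=1 -> value=1 (bin 1); offset now 21 = byte 2 bit 5; 19 bits remain

Answer: 21 1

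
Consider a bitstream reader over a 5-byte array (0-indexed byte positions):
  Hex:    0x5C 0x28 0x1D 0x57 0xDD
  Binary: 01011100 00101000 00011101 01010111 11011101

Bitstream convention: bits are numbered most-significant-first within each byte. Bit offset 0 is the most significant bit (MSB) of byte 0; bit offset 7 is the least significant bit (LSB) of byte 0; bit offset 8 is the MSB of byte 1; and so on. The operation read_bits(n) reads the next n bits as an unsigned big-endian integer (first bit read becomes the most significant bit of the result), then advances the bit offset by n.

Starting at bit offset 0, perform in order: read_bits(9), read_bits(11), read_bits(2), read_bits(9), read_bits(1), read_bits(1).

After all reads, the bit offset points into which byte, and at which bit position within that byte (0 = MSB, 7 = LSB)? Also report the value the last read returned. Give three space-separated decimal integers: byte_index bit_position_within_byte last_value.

Read 1: bits[0:9] width=9 -> value=184 (bin 010111000); offset now 9 = byte 1 bit 1; 31 bits remain
Read 2: bits[9:20] width=11 -> value=641 (bin 01010000001); offset now 20 = byte 2 bit 4; 20 bits remain
Read 3: bits[20:22] width=2 -> value=3 (bin 11); offset now 22 = byte 2 bit 6; 18 bits remain
Read 4: bits[22:31] width=9 -> value=171 (bin 010101011); offset now 31 = byte 3 bit 7; 9 bits remain
Read 5: bits[31:32] width=1 -> value=1 (bin 1); offset now 32 = byte 4 bit 0; 8 bits remain
Read 6: bits[32:33] width=1 -> value=1 (bin 1); offset now 33 = byte 4 bit 1; 7 bits remain

Answer: 4 1 1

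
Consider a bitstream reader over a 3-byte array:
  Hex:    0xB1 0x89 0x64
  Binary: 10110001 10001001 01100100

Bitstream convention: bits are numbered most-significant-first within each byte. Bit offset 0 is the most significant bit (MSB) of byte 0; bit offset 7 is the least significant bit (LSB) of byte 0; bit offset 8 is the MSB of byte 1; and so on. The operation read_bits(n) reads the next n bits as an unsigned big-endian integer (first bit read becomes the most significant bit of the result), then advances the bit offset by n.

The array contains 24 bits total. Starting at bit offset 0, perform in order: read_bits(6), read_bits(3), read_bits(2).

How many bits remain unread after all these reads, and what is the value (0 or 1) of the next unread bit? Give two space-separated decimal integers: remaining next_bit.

Answer: 13 0

Derivation:
Read 1: bits[0:6] width=6 -> value=44 (bin 101100); offset now 6 = byte 0 bit 6; 18 bits remain
Read 2: bits[6:9] width=3 -> value=3 (bin 011); offset now 9 = byte 1 bit 1; 15 bits remain
Read 3: bits[9:11] width=2 -> value=0 (bin 00); offset now 11 = byte 1 bit 3; 13 bits remain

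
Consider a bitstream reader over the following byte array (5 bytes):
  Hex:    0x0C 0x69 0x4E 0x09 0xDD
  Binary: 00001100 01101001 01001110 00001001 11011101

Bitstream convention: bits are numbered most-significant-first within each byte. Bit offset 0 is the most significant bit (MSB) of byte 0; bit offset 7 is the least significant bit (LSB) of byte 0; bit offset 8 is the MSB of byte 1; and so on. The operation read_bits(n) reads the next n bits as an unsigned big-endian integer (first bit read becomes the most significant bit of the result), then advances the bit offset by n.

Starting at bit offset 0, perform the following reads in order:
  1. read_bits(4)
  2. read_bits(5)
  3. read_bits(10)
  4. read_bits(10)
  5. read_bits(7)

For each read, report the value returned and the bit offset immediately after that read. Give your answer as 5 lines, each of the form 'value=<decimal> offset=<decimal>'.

Answer: value=0 offset=4
value=24 offset=9
value=842 offset=19
value=449 offset=29
value=29 offset=36

Derivation:
Read 1: bits[0:4] width=4 -> value=0 (bin 0000); offset now 4 = byte 0 bit 4; 36 bits remain
Read 2: bits[4:9] width=5 -> value=24 (bin 11000); offset now 9 = byte 1 bit 1; 31 bits remain
Read 3: bits[9:19] width=10 -> value=842 (bin 1101001010); offset now 19 = byte 2 bit 3; 21 bits remain
Read 4: bits[19:29] width=10 -> value=449 (bin 0111000001); offset now 29 = byte 3 bit 5; 11 bits remain
Read 5: bits[29:36] width=7 -> value=29 (bin 0011101); offset now 36 = byte 4 bit 4; 4 bits remain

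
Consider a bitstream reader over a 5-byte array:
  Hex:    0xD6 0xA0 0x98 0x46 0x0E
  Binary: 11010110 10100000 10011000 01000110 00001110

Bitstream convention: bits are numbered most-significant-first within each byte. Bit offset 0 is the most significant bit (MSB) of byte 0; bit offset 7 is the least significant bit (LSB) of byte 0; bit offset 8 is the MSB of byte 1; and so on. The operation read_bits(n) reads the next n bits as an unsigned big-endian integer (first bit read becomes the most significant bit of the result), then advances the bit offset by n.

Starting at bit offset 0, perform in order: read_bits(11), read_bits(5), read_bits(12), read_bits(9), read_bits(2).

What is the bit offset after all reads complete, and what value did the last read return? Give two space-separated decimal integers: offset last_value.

Read 1: bits[0:11] width=11 -> value=1717 (bin 11010110101); offset now 11 = byte 1 bit 3; 29 bits remain
Read 2: bits[11:16] width=5 -> value=0 (bin 00000); offset now 16 = byte 2 bit 0; 24 bits remain
Read 3: bits[16:28] width=12 -> value=2436 (bin 100110000100); offset now 28 = byte 3 bit 4; 12 bits remain
Read 4: bits[28:37] width=9 -> value=193 (bin 011000001); offset now 37 = byte 4 bit 5; 3 bits remain
Read 5: bits[37:39] width=2 -> value=3 (bin 11); offset now 39 = byte 4 bit 7; 1 bits remain

Answer: 39 3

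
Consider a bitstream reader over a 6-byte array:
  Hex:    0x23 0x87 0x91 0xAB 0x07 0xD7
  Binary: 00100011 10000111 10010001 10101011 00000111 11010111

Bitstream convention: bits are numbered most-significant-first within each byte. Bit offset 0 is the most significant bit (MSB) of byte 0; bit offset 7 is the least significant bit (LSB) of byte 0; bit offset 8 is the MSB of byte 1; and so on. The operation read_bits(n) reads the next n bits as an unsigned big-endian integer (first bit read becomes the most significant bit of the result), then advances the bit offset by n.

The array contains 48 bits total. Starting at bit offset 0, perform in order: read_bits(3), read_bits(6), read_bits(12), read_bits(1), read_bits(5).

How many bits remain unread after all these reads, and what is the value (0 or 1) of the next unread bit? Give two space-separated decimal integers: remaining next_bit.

Answer: 21 0

Derivation:
Read 1: bits[0:3] width=3 -> value=1 (bin 001); offset now 3 = byte 0 bit 3; 45 bits remain
Read 2: bits[3:9] width=6 -> value=7 (bin 000111); offset now 9 = byte 1 bit 1; 39 bits remain
Read 3: bits[9:21] width=12 -> value=242 (bin 000011110010); offset now 21 = byte 2 bit 5; 27 bits remain
Read 4: bits[21:22] width=1 -> value=0 (bin 0); offset now 22 = byte 2 bit 6; 26 bits remain
Read 5: bits[22:27] width=5 -> value=13 (bin 01101); offset now 27 = byte 3 bit 3; 21 bits remain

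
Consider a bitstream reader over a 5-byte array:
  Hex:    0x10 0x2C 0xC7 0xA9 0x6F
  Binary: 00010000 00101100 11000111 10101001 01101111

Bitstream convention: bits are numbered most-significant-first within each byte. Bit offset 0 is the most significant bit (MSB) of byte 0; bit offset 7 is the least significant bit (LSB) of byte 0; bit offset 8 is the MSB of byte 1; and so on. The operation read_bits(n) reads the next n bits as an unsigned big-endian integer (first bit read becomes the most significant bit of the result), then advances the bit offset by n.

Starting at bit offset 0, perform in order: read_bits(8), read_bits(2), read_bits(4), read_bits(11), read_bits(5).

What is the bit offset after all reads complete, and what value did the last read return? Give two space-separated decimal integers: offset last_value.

Answer: 30 10

Derivation:
Read 1: bits[0:8] width=8 -> value=16 (bin 00010000); offset now 8 = byte 1 bit 0; 32 bits remain
Read 2: bits[8:10] width=2 -> value=0 (bin 00); offset now 10 = byte 1 bit 2; 30 bits remain
Read 3: bits[10:14] width=4 -> value=11 (bin 1011); offset now 14 = byte 1 bit 6; 26 bits remain
Read 4: bits[14:25] width=11 -> value=399 (bin 00110001111); offset now 25 = byte 3 bit 1; 15 bits remain
Read 5: bits[25:30] width=5 -> value=10 (bin 01010); offset now 30 = byte 3 bit 6; 10 bits remain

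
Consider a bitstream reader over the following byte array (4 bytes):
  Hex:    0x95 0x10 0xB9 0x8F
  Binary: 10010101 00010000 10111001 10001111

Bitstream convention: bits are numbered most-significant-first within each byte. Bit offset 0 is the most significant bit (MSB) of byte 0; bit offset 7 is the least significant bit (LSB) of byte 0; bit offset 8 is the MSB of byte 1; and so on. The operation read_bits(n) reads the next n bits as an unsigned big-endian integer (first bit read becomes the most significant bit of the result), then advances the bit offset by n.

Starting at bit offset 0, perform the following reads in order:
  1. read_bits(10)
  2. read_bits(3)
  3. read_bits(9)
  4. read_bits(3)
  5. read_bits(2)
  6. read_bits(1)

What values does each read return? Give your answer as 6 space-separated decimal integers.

Read 1: bits[0:10] width=10 -> value=596 (bin 1001010100); offset now 10 = byte 1 bit 2; 22 bits remain
Read 2: bits[10:13] width=3 -> value=2 (bin 010); offset now 13 = byte 1 bit 5; 19 bits remain
Read 3: bits[13:22] width=9 -> value=46 (bin 000101110); offset now 22 = byte 2 bit 6; 10 bits remain
Read 4: bits[22:25] width=3 -> value=3 (bin 011); offset now 25 = byte 3 bit 1; 7 bits remain
Read 5: bits[25:27] width=2 -> value=0 (bin 00); offset now 27 = byte 3 bit 3; 5 bits remain
Read 6: bits[27:28] width=1 -> value=0 (bin 0); offset now 28 = byte 3 bit 4; 4 bits remain

Answer: 596 2 46 3 0 0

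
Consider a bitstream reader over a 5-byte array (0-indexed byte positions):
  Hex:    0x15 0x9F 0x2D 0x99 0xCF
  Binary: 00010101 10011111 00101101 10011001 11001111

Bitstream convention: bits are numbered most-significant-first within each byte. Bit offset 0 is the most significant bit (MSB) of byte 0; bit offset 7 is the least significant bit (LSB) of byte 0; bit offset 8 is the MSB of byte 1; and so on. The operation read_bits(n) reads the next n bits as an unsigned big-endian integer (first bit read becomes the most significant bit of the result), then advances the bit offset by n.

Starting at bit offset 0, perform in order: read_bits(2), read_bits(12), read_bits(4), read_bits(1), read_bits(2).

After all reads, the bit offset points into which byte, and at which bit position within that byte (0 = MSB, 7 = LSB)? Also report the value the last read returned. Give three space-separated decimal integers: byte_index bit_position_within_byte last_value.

Answer: 2 5 1

Derivation:
Read 1: bits[0:2] width=2 -> value=0 (bin 00); offset now 2 = byte 0 bit 2; 38 bits remain
Read 2: bits[2:14] width=12 -> value=1383 (bin 010101100111); offset now 14 = byte 1 bit 6; 26 bits remain
Read 3: bits[14:18] width=4 -> value=12 (bin 1100); offset now 18 = byte 2 bit 2; 22 bits remain
Read 4: bits[18:19] width=1 -> value=1 (bin 1); offset now 19 = byte 2 bit 3; 21 bits remain
Read 5: bits[19:21] width=2 -> value=1 (bin 01); offset now 21 = byte 2 bit 5; 19 bits remain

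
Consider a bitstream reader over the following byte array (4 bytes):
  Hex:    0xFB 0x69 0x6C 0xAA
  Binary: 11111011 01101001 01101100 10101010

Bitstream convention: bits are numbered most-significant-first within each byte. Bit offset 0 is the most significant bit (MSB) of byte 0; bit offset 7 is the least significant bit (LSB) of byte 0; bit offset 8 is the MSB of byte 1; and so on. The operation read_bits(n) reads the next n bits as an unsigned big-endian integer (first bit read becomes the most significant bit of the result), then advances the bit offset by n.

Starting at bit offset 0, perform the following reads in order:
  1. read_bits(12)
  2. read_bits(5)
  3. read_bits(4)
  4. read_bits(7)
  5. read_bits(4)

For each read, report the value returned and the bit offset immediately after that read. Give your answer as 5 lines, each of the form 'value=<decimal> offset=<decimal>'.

Answer: value=4022 offset=12
value=18 offset=17
value=13 offset=21
value=74 offset=28
value=10 offset=32

Derivation:
Read 1: bits[0:12] width=12 -> value=4022 (bin 111110110110); offset now 12 = byte 1 bit 4; 20 bits remain
Read 2: bits[12:17] width=5 -> value=18 (bin 10010); offset now 17 = byte 2 bit 1; 15 bits remain
Read 3: bits[17:21] width=4 -> value=13 (bin 1101); offset now 21 = byte 2 bit 5; 11 bits remain
Read 4: bits[21:28] width=7 -> value=74 (bin 1001010); offset now 28 = byte 3 bit 4; 4 bits remain
Read 5: bits[28:32] width=4 -> value=10 (bin 1010); offset now 32 = byte 4 bit 0; 0 bits remain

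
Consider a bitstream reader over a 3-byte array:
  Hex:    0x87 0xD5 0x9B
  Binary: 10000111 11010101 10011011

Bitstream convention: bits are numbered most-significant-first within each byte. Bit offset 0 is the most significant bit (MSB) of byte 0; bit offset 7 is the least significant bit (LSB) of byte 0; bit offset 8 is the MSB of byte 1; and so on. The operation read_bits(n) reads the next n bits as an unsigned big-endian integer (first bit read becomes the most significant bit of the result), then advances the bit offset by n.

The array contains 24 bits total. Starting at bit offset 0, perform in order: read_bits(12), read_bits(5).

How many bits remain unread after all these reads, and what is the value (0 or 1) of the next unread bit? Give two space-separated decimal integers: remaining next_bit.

Read 1: bits[0:12] width=12 -> value=2173 (bin 100001111101); offset now 12 = byte 1 bit 4; 12 bits remain
Read 2: bits[12:17] width=5 -> value=11 (bin 01011); offset now 17 = byte 2 bit 1; 7 bits remain

Answer: 7 0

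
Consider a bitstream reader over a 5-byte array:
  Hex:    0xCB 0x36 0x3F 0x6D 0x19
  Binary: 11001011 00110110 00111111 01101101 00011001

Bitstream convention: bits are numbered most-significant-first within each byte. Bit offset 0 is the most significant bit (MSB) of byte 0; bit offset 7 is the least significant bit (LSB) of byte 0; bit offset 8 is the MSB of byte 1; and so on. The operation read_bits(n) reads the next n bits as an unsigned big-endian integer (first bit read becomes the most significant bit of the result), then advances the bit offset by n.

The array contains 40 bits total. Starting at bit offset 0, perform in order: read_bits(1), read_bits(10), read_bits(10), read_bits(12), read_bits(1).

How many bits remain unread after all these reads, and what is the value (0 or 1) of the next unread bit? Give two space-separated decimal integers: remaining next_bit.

Answer: 6 0

Derivation:
Read 1: bits[0:1] width=1 -> value=1 (bin 1); offset now 1 = byte 0 bit 1; 39 bits remain
Read 2: bits[1:11] width=10 -> value=601 (bin 1001011001); offset now 11 = byte 1 bit 3; 29 bits remain
Read 3: bits[11:21] width=10 -> value=711 (bin 1011000111); offset now 21 = byte 2 bit 5; 19 bits remain
Read 4: bits[21:33] width=12 -> value=3802 (bin 111011011010); offset now 33 = byte 4 bit 1; 7 bits remain
Read 5: bits[33:34] width=1 -> value=0 (bin 0); offset now 34 = byte 4 bit 2; 6 bits remain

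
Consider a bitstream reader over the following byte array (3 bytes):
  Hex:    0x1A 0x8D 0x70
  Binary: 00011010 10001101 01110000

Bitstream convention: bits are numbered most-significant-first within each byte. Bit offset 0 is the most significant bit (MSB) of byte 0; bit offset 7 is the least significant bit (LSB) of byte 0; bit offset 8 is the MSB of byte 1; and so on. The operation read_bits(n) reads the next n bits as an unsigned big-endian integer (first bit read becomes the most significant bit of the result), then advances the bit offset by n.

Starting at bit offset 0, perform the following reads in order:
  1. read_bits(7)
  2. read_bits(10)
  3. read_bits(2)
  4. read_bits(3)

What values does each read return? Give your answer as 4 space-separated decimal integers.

Answer: 13 282 3 4

Derivation:
Read 1: bits[0:7] width=7 -> value=13 (bin 0001101); offset now 7 = byte 0 bit 7; 17 bits remain
Read 2: bits[7:17] width=10 -> value=282 (bin 0100011010); offset now 17 = byte 2 bit 1; 7 bits remain
Read 3: bits[17:19] width=2 -> value=3 (bin 11); offset now 19 = byte 2 bit 3; 5 bits remain
Read 4: bits[19:22] width=3 -> value=4 (bin 100); offset now 22 = byte 2 bit 6; 2 bits remain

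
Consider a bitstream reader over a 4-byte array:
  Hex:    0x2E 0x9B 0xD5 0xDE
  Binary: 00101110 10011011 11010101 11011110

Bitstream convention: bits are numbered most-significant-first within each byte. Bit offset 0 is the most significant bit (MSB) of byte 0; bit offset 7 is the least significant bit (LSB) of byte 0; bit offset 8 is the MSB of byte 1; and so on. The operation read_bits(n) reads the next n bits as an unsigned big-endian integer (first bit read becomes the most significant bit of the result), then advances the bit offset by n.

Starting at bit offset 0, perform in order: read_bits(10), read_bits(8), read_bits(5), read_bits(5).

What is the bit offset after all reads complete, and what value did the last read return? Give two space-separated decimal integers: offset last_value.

Answer: 28 29

Derivation:
Read 1: bits[0:10] width=10 -> value=186 (bin 0010111010); offset now 10 = byte 1 bit 2; 22 bits remain
Read 2: bits[10:18] width=8 -> value=111 (bin 01101111); offset now 18 = byte 2 bit 2; 14 bits remain
Read 3: bits[18:23] width=5 -> value=10 (bin 01010); offset now 23 = byte 2 bit 7; 9 bits remain
Read 4: bits[23:28] width=5 -> value=29 (bin 11101); offset now 28 = byte 3 bit 4; 4 bits remain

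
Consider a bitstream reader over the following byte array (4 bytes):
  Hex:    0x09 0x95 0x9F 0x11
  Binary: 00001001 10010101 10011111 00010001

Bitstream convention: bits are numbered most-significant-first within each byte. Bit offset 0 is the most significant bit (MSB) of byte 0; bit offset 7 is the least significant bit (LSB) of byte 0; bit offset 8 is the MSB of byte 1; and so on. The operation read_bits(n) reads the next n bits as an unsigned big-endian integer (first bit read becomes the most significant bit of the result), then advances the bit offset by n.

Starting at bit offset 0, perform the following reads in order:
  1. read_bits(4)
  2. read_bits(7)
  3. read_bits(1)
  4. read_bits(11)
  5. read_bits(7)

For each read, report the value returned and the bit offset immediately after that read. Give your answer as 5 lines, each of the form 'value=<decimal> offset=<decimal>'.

Answer: value=0 offset=4
value=76 offset=11
value=1 offset=12
value=719 offset=23
value=68 offset=30

Derivation:
Read 1: bits[0:4] width=4 -> value=0 (bin 0000); offset now 4 = byte 0 bit 4; 28 bits remain
Read 2: bits[4:11] width=7 -> value=76 (bin 1001100); offset now 11 = byte 1 bit 3; 21 bits remain
Read 3: bits[11:12] width=1 -> value=1 (bin 1); offset now 12 = byte 1 bit 4; 20 bits remain
Read 4: bits[12:23] width=11 -> value=719 (bin 01011001111); offset now 23 = byte 2 bit 7; 9 bits remain
Read 5: bits[23:30] width=7 -> value=68 (bin 1000100); offset now 30 = byte 3 bit 6; 2 bits remain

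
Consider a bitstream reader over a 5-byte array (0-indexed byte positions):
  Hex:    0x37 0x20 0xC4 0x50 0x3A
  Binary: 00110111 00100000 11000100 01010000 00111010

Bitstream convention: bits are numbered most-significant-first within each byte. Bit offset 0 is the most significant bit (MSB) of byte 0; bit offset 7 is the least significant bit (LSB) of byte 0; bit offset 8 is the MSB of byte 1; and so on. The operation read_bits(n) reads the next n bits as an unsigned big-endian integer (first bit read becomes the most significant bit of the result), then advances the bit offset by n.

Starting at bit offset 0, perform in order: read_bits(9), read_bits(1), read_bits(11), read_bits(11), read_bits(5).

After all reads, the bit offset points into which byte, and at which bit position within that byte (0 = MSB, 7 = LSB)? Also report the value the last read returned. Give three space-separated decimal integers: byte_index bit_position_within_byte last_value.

Read 1: bits[0:9] width=9 -> value=110 (bin 001101110); offset now 9 = byte 1 bit 1; 31 bits remain
Read 2: bits[9:10] width=1 -> value=0 (bin 0); offset now 10 = byte 1 bit 2; 30 bits remain
Read 3: bits[10:21] width=11 -> value=1048 (bin 10000011000); offset now 21 = byte 2 bit 5; 19 bits remain
Read 4: bits[21:32] width=11 -> value=1104 (bin 10001010000); offset now 32 = byte 4 bit 0; 8 bits remain
Read 5: bits[32:37] width=5 -> value=7 (bin 00111); offset now 37 = byte 4 bit 5; 3 bits remain

Answer: 4 5 7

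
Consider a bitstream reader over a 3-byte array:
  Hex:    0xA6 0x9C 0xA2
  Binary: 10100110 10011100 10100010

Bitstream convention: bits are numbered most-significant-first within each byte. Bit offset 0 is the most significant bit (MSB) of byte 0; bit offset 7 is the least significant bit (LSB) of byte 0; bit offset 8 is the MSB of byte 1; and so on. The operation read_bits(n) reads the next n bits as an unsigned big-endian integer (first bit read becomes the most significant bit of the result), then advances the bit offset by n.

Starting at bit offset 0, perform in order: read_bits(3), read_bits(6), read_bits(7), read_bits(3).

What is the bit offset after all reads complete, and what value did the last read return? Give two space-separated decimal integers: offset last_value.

Answer: 19 5

Derivation:
Read 1: bits[0:3] width=3 -> value=5 (bin 101); offset now 3 = byte 0 bit 3; 21 bits remain
Read 2: bits[3:9] width=6 -> value=13 (bin 001101); offset now 9 = byte 1 bit 1; 15 bits remain
Read 3: bits[9:16] width=7 -> value=28 (bin 0011100); offset now 16 = byte 2 bit 0; 8 bits remain
Read 4: bits[16:19] width=3 -> value=5 (bin 101); offset now 19 = byte 2 bit 3; 5 bits remain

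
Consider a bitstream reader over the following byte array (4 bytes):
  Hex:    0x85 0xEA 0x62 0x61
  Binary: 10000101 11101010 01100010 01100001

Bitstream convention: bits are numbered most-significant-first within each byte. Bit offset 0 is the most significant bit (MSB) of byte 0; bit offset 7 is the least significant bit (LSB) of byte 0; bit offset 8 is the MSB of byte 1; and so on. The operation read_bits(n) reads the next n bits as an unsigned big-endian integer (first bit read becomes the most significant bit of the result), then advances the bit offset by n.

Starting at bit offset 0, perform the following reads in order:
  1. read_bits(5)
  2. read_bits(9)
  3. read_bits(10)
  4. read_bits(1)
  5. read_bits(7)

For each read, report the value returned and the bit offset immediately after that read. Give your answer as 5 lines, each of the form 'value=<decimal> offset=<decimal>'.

Read 1: bits[0:5] width=5 -> value=16 (bin 10000); offset now 5 = byte 0 bit 5; 27 bits remain
Read 2: bits[5:14] width=9 -> value=378 (bin 101111010); offset now 14 = byte 1 bit 6; 18 bits remain
Read 3: bits[14:24] width=10 -> value=610 (bin 1001100010); offset now 24 = byte 3 bit 0; 8 bits remain
Read 4: bits[24:25] width=1 -> value=0 (bin 0); offset now 25 = byte 3 bit 1; 7 bits remain
Read 5: bits[25:32] width=7 -> value=97 (bin 1100001); offset now 32 = byte 4 bit 0; 0 bits remain

Answer: value=16 offset=5
value=378 offset=14
value=610 offset=24
value=0 offset=25
value=97 offset=32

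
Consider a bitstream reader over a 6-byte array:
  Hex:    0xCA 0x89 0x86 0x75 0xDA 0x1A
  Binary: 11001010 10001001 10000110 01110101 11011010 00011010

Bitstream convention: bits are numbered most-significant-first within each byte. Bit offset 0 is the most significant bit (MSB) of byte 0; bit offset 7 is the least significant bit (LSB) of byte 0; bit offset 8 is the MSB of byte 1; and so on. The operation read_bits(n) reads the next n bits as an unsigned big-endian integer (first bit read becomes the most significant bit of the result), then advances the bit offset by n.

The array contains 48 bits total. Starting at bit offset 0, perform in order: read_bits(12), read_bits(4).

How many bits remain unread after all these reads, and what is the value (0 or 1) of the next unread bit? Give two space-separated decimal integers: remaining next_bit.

Read 1: bits[0:12] width=12 -> value=3240 (bin 110010101000); offset now 12 = byte 1 bit 4; 36 bits remain
Read 2: bits[12:16] width=4 -> value=9 (bin 1001); offset now 16 = byte 2 bit 0; 32 bits remain

Answer: 32 1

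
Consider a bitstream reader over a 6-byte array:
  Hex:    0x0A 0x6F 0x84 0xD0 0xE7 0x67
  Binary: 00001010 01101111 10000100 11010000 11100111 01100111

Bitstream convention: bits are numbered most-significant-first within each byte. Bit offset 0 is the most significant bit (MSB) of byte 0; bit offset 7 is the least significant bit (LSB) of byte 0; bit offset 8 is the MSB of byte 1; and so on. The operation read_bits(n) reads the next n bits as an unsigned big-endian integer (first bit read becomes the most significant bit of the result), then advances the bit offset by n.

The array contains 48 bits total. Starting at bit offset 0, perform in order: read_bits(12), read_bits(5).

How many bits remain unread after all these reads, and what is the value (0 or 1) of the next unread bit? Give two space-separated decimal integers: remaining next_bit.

Read 1: bits[0:12] width=12 -> value=166 (bin 000010100110); offset now 12 = byte 1 bit 4; 36 bits remain
Read 2: bits[12:17] width=5 -> value=31 (bin 11111); offset now 17 = byte 2 bit 1; 31 bits remain

Answer: 31 0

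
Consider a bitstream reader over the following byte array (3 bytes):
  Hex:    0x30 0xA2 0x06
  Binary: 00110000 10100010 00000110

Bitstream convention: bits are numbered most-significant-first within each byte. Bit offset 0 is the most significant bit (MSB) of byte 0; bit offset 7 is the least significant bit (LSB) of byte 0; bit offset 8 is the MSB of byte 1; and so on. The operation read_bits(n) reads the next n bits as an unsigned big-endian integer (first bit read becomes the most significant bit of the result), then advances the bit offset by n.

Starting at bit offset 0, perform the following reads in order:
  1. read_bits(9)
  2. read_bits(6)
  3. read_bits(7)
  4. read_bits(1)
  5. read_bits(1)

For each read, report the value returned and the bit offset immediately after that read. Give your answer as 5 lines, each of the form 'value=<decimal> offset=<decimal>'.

Read 1: bits[0:9] width=9 -> value=97 (bin 001100001); offset now 9 = byte 1 bit 1; 15 bits remain
Read 2: bits[9:15] width=6 -> value=17 (bin 010001); offset now 15 = byte 1 bit 7; 9 bits remain
Read 3: bits[15:22] width=7 -> value=1 (bin 0000001); offset now 22 = byte 2 bit 6; 2 bits remain
Read 4: bits[22:23] width=1 -> value=1 (bin 1); offset now 23 = byte 2 bit 7; 1 bits remain
Read 5: bits[23:24] width=1 -> value=0 (bin 0); offset now 24 = byte 3 bit 0; 0 bits remain

Answer: value=97 offset=9
value=17 offset=15
value=1 offset=22
value=1 offset=23
value=0 offset=24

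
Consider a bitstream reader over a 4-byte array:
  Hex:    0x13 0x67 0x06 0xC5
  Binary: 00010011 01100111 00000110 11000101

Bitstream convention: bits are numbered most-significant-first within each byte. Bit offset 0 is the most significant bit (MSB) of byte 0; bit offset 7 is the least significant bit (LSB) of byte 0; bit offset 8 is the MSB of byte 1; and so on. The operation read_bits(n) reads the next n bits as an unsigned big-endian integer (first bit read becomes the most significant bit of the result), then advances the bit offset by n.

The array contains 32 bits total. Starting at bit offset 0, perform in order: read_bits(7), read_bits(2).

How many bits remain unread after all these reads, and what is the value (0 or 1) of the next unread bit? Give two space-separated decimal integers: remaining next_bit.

Read 1: bits[0:7] width=7 -> value=9 (bin 0001001); offset now 7 = byte 0 bit 7; 25 bits remain
Read 2: bits[7:9] width=2 -> value=2 (bin 10); offset now 9 = byte 1 bit 1; 23 bits remain

Answer: 23 1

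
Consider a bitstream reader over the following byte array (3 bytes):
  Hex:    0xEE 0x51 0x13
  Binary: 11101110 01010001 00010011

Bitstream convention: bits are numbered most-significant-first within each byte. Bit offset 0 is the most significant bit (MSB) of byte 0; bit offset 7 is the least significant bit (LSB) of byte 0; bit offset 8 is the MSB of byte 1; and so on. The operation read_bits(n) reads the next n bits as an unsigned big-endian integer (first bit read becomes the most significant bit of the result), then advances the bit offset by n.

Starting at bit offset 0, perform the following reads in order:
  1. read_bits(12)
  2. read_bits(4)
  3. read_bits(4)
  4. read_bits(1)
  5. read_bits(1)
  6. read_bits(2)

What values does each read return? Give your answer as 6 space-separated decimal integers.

Answer: 3813 1 1 0 0 3

Derivation:
Read 1: bits[0:12] width=12 -> value=3813 (bin 111011100101); offset now 12 = byte 1 bit 4; 12 bits remain
Read 2: bits[12:16] width=4 -> value=1 (bin 0001); offset now 16 = byte 2 bit 0; 8 bits remain
Read 3: bits[16:20] width=4 -> value=1 (bin 0001); offset now 20 = byte 2 bit 4; 4 bits remain
Read 4: bits[20:21] width=1 -> value=0 (bin 0); offset now 21 = byte 2 bit 5; 3 bits remain
Read 5: bits[21:22] width=1 -> value=0 (bin 0); offset now 22 = byte 2 bit 6; 2 bits remain
Read 6: bits[22:24] width=2 -> value=3 (bin 11); offset now 24 = byte 3 bit 0; 0 bits remain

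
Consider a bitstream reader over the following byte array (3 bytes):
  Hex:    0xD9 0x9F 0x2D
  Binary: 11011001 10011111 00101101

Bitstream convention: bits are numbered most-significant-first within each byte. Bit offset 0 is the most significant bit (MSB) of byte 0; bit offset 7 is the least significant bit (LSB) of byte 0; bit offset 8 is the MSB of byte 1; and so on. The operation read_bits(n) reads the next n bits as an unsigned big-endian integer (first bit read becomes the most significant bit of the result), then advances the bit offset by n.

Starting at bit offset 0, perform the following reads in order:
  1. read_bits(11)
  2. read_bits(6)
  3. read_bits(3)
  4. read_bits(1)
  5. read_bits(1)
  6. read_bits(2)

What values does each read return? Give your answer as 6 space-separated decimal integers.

Read 1: bits[0:11] width=11 -> value=1740 (bin 11011001100); offset now 11 = byte 1 bit 3; 13 bits remain
Read 2: bits[11:17] width=6 -> value=62 (bin 111110); offset now 17 = byte 2 bit 1; 7 bits remain
Read 3: bits[17:20] width=3 -> value=2 (bin 010); offset now 20 = byte 2 bit 4; 4 bits remain
Read 4: bits[20:21] width=1 -> value=1 (bin 1); offset now 21 = byte 2 bit 5; 3 bits remain
Read 5: bits[21:22] width=1 -> value=1 (bin 1); offset now 22 = byte 2 bit 6; 2 bits remain
Read 6: bits[22:24] width=2 -> value=1 (bin 01); offset now 24 = byte 3 bit 0; 0 bits remain

Answer: 1740 62 2 1 1 1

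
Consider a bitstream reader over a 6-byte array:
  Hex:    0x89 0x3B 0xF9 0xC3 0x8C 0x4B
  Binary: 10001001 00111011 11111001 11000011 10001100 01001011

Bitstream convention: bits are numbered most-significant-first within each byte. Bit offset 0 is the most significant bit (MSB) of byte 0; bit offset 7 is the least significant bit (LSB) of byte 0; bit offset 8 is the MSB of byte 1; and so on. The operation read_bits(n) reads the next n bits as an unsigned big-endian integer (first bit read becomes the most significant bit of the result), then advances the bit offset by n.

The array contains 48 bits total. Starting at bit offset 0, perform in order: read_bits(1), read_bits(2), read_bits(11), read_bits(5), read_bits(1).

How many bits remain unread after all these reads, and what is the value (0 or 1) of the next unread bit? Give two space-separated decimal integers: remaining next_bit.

Read 1: bits[0:1] width=1 -> value=1 (bin 1); offset now 1 = byte 0 bit 1; 47 bits remain
Read 2: bits[1:3] width=2 -> value=0 (bin 00); offset now 3 = byte 0 bit 3; 45 bits remain
Read 3: bits[3:14] width=11 -> value=590 (bin 01001001110); offset now 14 = byte 1 bit 6; 34 bits remain
Read 4: bits[14:19] width=5 -> value=31 (bin 11111); offset now 19 = byte 2 bit 3; 29 bits remain
Read 5: bits[19:20] width=1 -> value=1 (bin 1); offset now 20 = byte 2 bit 4; 28 bits remain

Answer: 28 1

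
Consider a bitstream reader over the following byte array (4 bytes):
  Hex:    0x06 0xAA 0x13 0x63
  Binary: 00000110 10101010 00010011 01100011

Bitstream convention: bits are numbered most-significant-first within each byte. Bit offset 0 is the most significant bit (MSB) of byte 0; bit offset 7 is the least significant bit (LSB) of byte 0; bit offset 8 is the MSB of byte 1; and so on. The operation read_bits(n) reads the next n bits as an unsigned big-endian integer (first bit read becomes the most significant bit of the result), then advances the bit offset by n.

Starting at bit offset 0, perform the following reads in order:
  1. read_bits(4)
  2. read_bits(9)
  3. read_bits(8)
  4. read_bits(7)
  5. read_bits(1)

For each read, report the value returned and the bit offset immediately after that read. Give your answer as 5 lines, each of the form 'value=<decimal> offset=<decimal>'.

Read 1: bits[0:4] width=4 -> value=0 (bin 0000); offset now 4 = byte 0 bit 4; 28 bits remain
Read 2: bits[4:13] width=9 -> value=213 (bin 011010101); offset now 13 = byte 1 bit 5; 19 bits remain
Read 3: bits[13:21] width=8 -> value=66 (bin 01000010); offset now 21 = byte 2 bit 5; 11 bits remain
Read 4: bits[21:28] width=7 -> value=54 (bin 0110110); offset now 28 = byte 3 bit 4; 4 bits remain
Read 5: bits[28:29] width=1 -> value=0 (bin 0); offset now 29 = byte 3 bit 5; 3 bits remain

Answer: value=0 offset=4
value=213 offset=13
value=66 offset=21
value=54 offset=28
value=0 offset=29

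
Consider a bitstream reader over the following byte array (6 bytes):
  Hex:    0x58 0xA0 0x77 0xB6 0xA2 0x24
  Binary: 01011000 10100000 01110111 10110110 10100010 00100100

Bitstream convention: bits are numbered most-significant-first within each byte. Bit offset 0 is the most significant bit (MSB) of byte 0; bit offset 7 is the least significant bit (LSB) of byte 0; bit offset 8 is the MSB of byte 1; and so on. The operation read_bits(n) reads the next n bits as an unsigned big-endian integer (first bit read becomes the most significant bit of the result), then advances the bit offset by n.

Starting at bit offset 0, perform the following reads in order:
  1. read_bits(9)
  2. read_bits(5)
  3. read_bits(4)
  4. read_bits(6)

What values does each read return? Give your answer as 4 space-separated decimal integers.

Answer: 177 8 1 55

Derivation:
Read 1: bits[0:9] width=9 -> value=177 (bin 010110001); offset now 9 = byte 1 bit 1; 39 bits remain
Read 2: bits[9:14] width=5 -> value=8 (bin 01000); offset now 14 = byte 1 bit 6; 34 bits remain
Read 3: bits[14:18] width=4 -> value=1 (bin 0001); offset now 18 = byte 2 bit 2; 30 bits remain
Read 4: bits[18:24] width=6 -> value=55 (bin 110111); offset now 24 = byte 3 bit 0; 24 bits remain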